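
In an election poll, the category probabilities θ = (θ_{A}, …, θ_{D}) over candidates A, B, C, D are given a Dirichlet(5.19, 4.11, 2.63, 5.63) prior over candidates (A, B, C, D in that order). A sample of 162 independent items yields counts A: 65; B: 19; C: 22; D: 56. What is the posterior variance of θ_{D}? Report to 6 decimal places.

0.001248

The Dirichlet prior is conjugate to the Multinomial likelihood: each posterior αⱼ = prior αⱼ + observed count nⱼ.
Posterior concentration: (70.19, 23.11, 24.63, 61.63), total = 179.56.
Var[θ_j] = α_j(Σα−α_j)/((Σα)²(Σα+1)) = 61.63·117.93/(179.56²·180.56) = 0.001248.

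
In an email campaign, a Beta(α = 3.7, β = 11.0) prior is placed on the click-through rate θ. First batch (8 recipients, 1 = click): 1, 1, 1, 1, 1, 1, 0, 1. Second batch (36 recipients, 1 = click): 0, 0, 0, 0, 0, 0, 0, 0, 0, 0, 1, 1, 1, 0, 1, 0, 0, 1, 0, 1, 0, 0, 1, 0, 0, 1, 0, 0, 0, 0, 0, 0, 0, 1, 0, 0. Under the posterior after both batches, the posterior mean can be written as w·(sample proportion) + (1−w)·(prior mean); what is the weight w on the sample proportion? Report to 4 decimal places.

The Beta prior is conjugate to a Binomial/Bernoulli likelihood; the update adds successes to α and failures to β.
Total number of recipients: n = 8 + 36 = 44.
Posterior mean = (α₀+k)/(α₀+β₀+n) = [n/(α₀+β₀+n)]·(k/n) + [(α₀+β₀)/(α₀+β₀+n)]·α₀/(α₀+β₀), so only n and the prior enter the weight.
The weight on the data is w = n/(α₀+β₀+n) = 44/(3.7+11.0+44) = 44/58.7 = 0.7496.

0.7496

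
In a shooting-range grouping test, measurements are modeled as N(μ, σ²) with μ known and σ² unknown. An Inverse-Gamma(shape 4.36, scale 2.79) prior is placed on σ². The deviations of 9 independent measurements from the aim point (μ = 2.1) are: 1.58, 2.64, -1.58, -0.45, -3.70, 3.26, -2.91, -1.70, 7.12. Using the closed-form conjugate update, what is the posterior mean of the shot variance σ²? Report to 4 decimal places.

With known mean μ and an Inverse-Gamma(α, β) prior on σ², the Normal likelihood is conjugate: posterior is Inv-Gamma(α + n/2, β + Σ(xᵢ−μ)²/2).
Σ(xᵢ−μ)² = (1.58)² + (2.64)² + (-1.58)² + (-0.45)² + (-3.70)² + (3.26)² + (-2.91)² + (-1.70)² + (7.12)² = 98.5350.
Posterior: Inv-Gamma(4.36 + 9/2, 2.79 + 98.5350/2) = Inv-Gamma(8.86, 52.05750).
E[σ²|data] = β/(α−1) = 52.05750/7.86 = 6.6231.

6.6231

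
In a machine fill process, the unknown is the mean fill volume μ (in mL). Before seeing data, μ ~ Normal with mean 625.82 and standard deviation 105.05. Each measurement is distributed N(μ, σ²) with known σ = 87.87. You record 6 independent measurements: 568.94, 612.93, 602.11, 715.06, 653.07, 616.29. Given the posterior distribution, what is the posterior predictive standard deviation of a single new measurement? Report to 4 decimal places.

For Normal data with known variance σ², a Normal(μ₀, σ₀²) prior on μ is conjugate. Posterior precision = 1/σ₀² + n/σ²; posterior mean is the precision-weighted average of μ₀ and x̄.
σ₀² = 105.05² = 11035.5025, σ² = 87.87² = 7721.1369; σ² + n·σ₀² = 7721.1369 + 6·11035.5025 = 73934.1519.
Posterior precision = 1/σ₀² + n/σ² = 1/11035.5025 + 6/7721.1369 = (σ² + n·σ₀²)/(σ₀²σ²) = 73934.1519/(11035.5025·7721.1369); posterior variance σₙ² = σ₀²σ²/(σ² + n·σ₀²) = 11035.5025·7721.1369/73934.1519 = 1152.466396.
Predictive variance for one new observation = σₙ² + σ² = 11035.5025·7721.1369/73934.1519 + 7721.1369 = σ²·(σ₀² + 73934.1519)/73934.1519 = 7721.1369·84969.6544/73934.1519 = 8873.603296; SD = √(7721.1369·84969.6544/73934.1519) = 94.1998.

94.1998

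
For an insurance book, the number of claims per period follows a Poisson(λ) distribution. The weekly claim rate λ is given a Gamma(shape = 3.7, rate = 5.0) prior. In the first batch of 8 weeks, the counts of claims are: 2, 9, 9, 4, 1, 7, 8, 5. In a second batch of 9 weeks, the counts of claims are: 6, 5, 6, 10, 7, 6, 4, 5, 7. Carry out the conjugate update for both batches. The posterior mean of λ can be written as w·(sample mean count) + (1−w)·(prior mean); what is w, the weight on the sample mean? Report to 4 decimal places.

0.7727

With a Gamma(shape α, rate β) prior, the Poisson likelihood is conjugate: the posterior is Gamma(α + ΣXᵢ, β + n).
Total number of weeks: n = 8 + 9 = 17.
Posterior mean = (α₀+S)/(β₀+n) = [n/(β₀+n)]·(S/n) + [β₀/(β₀+n)]·(α₀/β₀), so only n and β₀ enter the weight.
Weight on data w = n/(β₀+n) = 17/(5.0+17) = 17/22.0 = 0.7727.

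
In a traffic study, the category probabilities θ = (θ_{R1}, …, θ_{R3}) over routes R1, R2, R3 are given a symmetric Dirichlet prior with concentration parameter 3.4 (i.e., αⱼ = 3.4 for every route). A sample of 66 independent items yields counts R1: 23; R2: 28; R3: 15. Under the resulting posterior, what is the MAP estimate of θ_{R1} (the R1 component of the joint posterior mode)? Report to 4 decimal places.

0.3470

The Dirichlet prior is conjugate to the Multinomial likelihood: each posterior αⱼ = prior αⱼ + observed count nⱼ.
Posterior concentration: (26.4, 31.4, 18.4), total = 76.2.
Joint mode component: (α_{R1}−1)/(Σα−K) = 25.4/73.2 = 0.3470.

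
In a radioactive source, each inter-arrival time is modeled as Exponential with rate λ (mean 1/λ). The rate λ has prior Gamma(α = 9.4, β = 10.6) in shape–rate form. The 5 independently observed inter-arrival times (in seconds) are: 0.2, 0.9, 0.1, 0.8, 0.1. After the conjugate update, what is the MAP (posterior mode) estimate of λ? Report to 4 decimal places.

1.0551

With a Gamma(shape α, rate β) prior on the exponential rate λ, the posterior after n observations with total T = Σxᵢ is Gamma(α+n, β+T).
Sum of observations T = 2.1 seconds; n = 5.
Posterior: Gamma(9.4+5, 10.6+2.1) = Gamma(14.4, 12.7).
Mode = (α−1)/β = 1.0551.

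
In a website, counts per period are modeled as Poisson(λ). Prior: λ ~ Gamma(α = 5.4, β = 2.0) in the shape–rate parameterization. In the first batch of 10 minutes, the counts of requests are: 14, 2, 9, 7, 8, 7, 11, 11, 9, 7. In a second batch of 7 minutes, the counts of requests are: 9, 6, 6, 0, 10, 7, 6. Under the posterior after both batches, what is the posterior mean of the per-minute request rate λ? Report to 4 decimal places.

7.0737

With a Gamma(shape α, rate β) prior, the Poisson likelihood is conjugate: the posterior is Gamma(α + ΣXᵢ, β + n).
Batch 1: sum of counts S = 85 over n = 10 minutes.
After batch 1: Gamma(α+S, β+n) = Gamma(5.4+85, 2.0+10) = Gamma(90.4, 12.0).
Batch 2: sum of counts S = 44 over n = 7 minutes.
After batch 2: Gamma(α+S, β+n) = Gamma(90.4+44, 12.0+7) = Gamma(134.4, 19.0).
Posterior mean = α/β = 134.4/19.0 = 7.0737.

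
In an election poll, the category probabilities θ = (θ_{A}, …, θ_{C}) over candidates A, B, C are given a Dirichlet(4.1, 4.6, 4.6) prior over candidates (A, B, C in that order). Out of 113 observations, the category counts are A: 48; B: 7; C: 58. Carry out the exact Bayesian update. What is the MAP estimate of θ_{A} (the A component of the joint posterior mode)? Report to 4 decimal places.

0.4144

The Dirichlet prior is conjugate to the Multinomial likelihood: each posterior αⱼ = prior αⱼ + observed count nⱼ.
Posterior concentration: (52.1, 11.6, 62.6), total = 126.3.
Joint mode component: (α_{A}−1)/(Σα−K) = 51.1/123.3 = 0.4144.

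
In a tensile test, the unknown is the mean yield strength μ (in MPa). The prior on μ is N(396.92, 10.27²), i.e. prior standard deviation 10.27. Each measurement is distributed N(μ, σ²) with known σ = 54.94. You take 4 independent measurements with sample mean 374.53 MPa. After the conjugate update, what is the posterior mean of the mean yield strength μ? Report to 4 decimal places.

For Normal data with known variance σ², a Normal(μ₀, σ₀²) prior on μ is conjugate. Posterior precision = 1/σ₀² + n/σ²; posterior mean is the precision-weighted average of μ₀ and x̄.
n·x̄ = 4·374.53 = 1498.12.
σ₀² = 10.27² = 105.4729, σ² = 54.94² = 3018.4036; σ² + n·σ₀² = 3018.4036 + 4·105.4729 = 3440.2952.
Posterior mean = (μ₀/σ₀² + n·x̄/σ²)/(1/σ₀² + n/σ²) = (σ²·μ₀ + σ₀²·n·x̄)/(σ² + n·σ₀²) = (3018.4036·396.92 + 105.4729·1498.12)/3440.2952 = 1356075.81786/3440.2952 = 394.1743.

394.1743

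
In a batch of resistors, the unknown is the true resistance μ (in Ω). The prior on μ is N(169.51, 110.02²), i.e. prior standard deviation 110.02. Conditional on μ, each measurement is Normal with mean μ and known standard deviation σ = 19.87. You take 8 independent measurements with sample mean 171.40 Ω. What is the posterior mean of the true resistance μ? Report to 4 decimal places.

For Normal data with known variance σ², a Normal(μ₀, σ₀²) prior on μ is conjugate. Posterior precision = 1/σ₀² + n/σ²; posterior mean is the precision-weighted average of μ₀ and x̄.
n·x̄ = 8·171.40 = 1371.2.
σ₀² = 110.02² = 12104.4004, σ² = 19.87² = 394.8169; σ² + n·σ₀² = 394.8169 + 8·12104.4004 = 97230.0201.
Posterior mean = (μ₀/σ₀² + n·x̄/σ²)/(1/σ₀² + n/σ²) = (σ²·μ₀ + σ₀²·n·x̄)/(σ² + n·σ₀²) = (394.8169·169.51 + 12104.4004·1371.2)/97230.0201 = 16664479.241199/97230.0201 = 171.3923.

171.3923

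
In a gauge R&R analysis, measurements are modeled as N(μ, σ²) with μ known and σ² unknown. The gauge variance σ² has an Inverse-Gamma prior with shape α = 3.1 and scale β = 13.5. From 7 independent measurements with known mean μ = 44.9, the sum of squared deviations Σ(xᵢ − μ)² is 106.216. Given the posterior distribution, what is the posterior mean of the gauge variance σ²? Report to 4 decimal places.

With known mean μ and an Inverse-Gamma(α, β) prior on σ², the Normal likelihood is conjugate: posterior is Inv-Gamma(α + n/2, β + Σ(xᵢ−μ)²/2).
Posterior: Inv-Gamma(3.1 + 7/2, 13.5 + 106.216/2) = Inv-Gamma(6.60, 66.6080).
E[σ²|data] = β/(α−1) = 66.6080/5.60 = 11.8943.

11.8943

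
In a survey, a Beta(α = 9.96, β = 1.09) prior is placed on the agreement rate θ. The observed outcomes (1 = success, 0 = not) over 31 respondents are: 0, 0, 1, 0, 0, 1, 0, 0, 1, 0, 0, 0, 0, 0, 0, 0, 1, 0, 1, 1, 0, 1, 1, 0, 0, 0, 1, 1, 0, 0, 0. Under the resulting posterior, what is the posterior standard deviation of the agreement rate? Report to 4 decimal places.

0.0761

The Beta prior is conjugate to a Binomial/Bernoulli likelihood; the update adds successes to α and failures to β.
Posterior: Beta(α+k, β+n−k) = Beta(9.96+10, 1.09+21) = Beta(19.96, 22.09).
Var = αβ/((α+β)²(α+β+1)) = 19.96·22.09/(42.05²·43.05) = 0.00579230; SD = √0.00579230 = 0.0761.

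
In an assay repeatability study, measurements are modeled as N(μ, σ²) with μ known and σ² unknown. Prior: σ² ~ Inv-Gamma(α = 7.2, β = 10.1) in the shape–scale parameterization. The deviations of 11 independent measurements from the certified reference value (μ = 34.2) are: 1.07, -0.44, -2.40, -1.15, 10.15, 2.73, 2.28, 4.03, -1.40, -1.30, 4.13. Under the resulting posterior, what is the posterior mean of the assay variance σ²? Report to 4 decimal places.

With known mean μ and an Inverse-Gamma(α, β) prior on σ², the Normal likelihood is conjugate: posterior is Inv-Gamma(α + n/2, β + Σ(xᵢ−μ)²/2).
Σ(xᵢ−μ)² = (1.07)² + (-0.44)² + (-2.40)² + (-1.15)² + (10.15)² + (2.73)² + (2.28)² + (4.03)² + (-1.40)² + (-1.30)² + (4.13)² = 161.0426.
Posterior: Inv-Gamma(7.2 + 11/2, 10.1 + 161.0426/2) = Inv-Gamma(12.70, 90.62130).
E[σ²|data] = β/(α−1) = 90.62130/11.70 = 7.7454.

7.7454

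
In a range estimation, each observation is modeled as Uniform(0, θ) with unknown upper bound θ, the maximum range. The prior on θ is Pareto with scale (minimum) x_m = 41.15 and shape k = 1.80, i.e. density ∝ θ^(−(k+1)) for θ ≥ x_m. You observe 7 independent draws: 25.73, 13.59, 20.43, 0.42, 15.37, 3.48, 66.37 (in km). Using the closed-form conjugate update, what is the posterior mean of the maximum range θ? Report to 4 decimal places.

A Pareto(scale x_m, shape k) prior on the upper bound θ of Uniform(0, θ) is conjugate: posterior is Pareto(max(x_m, max xᵢ), k + n).
Sample maximum = 66.37; prior scale x_m = 41.15 → posterior scale = max = 66.37.
Posterior shape = 1.80 + 7 = 8.80.
E[θ|data] = k·x_m/(k−1) = 8.80·66.37/7.80 = 74.8790.

74.8790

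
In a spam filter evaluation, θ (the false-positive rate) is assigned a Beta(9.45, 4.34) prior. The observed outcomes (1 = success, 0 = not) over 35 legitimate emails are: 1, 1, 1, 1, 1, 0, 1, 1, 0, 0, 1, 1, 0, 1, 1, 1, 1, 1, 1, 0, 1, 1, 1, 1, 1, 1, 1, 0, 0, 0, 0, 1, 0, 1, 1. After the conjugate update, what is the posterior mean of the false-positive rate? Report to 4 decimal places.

The Beta prior is conjugate to a Binomial/Bernoulli likelihood; the update adds successes to α and failures to β.
Posterior: Beta(α+k, β+n−k) = Beta(9.45+25, 4.34+10) = Beta(34.45, 14.34).
Posterior mean = α/(α+β) = 34.45/48.79 = 0.7061.

0.7061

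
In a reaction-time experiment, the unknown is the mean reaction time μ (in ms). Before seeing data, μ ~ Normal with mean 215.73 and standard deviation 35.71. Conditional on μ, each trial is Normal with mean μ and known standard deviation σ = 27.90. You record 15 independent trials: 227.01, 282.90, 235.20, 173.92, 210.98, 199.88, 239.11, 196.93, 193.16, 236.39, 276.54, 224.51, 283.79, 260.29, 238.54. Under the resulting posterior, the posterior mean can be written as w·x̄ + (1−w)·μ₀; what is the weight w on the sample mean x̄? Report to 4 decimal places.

For Normal data with known variance σ², a Normal(μ₀, σ₀²) prior on μ is conjugate. Posterior precision = 1/σ₀² + n/σ²; posterior mean is the precision-weighted average of μ₀ and x̄.
σ₀² = 35.71² = 1275.2041, σ² = 27.90² = 778.41. Prior precision 1/σ₀² = 1/1275.2041; data precision n/σ² = 15/778.41.
w = (n/σ²)/(1/σ₀² + n/σ²) = n·σ₀²/(σ² + n·σ₀²) = 15·1275.2041/(778.41 + 15·1275.2041) = 19128.0615/19906.4715 = 0.9609.

0.9609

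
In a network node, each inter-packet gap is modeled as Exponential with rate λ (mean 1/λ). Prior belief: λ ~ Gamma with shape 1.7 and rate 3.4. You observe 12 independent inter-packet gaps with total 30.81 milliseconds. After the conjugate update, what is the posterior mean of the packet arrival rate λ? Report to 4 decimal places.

With a Gamma(shape α, rate β) prior on the exponential rate λ, the posterior after n observations with total T = Σxᵢ is Gamma(α+n, β+T).
Posterior: Gamma(1.7+12, 3.4+30.81) = Gamma(13.7, 34.21).
Posterior mean of λ = α/β = 13.7/34.21 = 0.4005.

0.4005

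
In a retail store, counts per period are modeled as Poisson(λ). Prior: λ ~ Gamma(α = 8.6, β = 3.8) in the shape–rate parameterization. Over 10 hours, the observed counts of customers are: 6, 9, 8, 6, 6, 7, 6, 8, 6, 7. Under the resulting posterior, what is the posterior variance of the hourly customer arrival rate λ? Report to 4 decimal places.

With a Gamma(shape α, rate β) prior, the Poisson likelihood is conjugate: the posterior is Gamma(α + ΣXᵢ, β + n).
Sum of counts S = 69 over n = 10 hours.
Posterior: Gamma(α+S, β+n) = Gamma(8.6+69, 3.8+10) = Gamma(77.6, 13.8).
Var = α/β² = 77.6/13.8² = 0.4075.

0.4075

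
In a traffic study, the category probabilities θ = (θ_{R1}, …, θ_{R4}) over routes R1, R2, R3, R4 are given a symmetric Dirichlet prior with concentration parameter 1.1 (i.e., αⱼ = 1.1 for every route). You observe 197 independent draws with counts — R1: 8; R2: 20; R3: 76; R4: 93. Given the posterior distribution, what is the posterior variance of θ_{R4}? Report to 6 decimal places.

0.001230

The Dirichlet prior is conjugate to the Multinomial likelihood: each posterior αⱼ = prior αⱼ + observed count nⱼ.
Posterior concentration: (9.1, 21.1, 77.1, 94.1), total = 201.4.
Var[θ_j] = α_j(Σα−α_j)/((Σα)²(Σα+1)) = 94.1·107.3/(201.4²·202.4) = 0.001230.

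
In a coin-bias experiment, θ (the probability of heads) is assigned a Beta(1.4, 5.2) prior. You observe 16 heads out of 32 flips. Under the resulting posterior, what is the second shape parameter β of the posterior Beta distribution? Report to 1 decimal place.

The Beta prior is conjugate to a Binomial/Bernoulli likelihood; the update adds successes to α and failures to β.
Posterior: Beta(α+k, β+n−k) = Beta(1.4+16, 5.2+16) = Beta(17.4, 21.2).
Posterior β = 21.2.

21.2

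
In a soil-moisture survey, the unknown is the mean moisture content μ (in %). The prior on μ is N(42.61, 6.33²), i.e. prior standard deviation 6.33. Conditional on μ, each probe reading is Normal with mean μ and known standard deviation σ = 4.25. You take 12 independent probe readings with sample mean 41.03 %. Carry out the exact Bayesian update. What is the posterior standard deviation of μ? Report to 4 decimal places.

For Normal data with known variance σ², a Normal(μ₀, σ₀²) prior on μ is conjugate. Posterior precision = 1/σ₀² + n/σ²; posterior mean is the precision-weighted average of μ₀ and x̄.
σ₀² = 6.33² = 40.0689, σ² = 4.25² = 18.0625; σ² + n·σ₀² = 18.0625 + 12·40.0689 = 498.8893.
Posterior precision = 1/σ₀² + n/σ² = 1/40.0689 + 12/18.0625 = (σ² + n·σ₀²)/(σ₀²σ²) = 498.8893/(40.0689·18.0625); posterior variance σₙ² = σ₀²σ²/(σ² + n·σ₀²) = 40.0689·18.0625/498.8893 = 1.450712.
Posterior SD = √σₙ² = √(40.0689·18.0625/498.8893) = 1.2045.

1.2045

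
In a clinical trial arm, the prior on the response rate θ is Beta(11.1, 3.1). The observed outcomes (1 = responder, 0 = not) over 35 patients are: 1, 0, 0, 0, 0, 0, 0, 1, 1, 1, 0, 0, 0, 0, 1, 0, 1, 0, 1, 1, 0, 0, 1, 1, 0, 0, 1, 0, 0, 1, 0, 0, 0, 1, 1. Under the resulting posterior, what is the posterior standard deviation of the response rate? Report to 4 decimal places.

The Beta prior is conjugate to a Binomial/Bernoulli likelihood; the update adds successes to α and failures to β.
Posterior: Beta(α+k, β+n−k) = Beta(11.1+14, 3.1+21) = Beta(25.1, 24.1).
Var = αβ/((α+β)²(α+β+1)) = 25.1·24.1/(49.2²·50.2) = 0.00497802; SD = √0.00497802 = 0.0706.

0.0706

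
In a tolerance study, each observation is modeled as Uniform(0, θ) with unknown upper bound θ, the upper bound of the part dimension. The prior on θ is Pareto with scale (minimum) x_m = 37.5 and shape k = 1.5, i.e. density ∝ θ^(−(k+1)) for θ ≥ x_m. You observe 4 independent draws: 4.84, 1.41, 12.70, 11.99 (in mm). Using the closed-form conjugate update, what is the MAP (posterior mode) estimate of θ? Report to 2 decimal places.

37.50

A Pareto(scale x_m, shape k) prior on the upper bound θ of Uniform(0, θ) is conjugate: posterior is Pareto(max(x_m, max xᵢ), k + n).
Sample maximum = 12.70; prior scale x_m = 37.5 → posterior scale = max = 37.50.
Posterior shape = 1.5 + 4 = 5.5.
The Pareto density is decreasing on [x_m, ∞), so the mode is x_m = 37.50.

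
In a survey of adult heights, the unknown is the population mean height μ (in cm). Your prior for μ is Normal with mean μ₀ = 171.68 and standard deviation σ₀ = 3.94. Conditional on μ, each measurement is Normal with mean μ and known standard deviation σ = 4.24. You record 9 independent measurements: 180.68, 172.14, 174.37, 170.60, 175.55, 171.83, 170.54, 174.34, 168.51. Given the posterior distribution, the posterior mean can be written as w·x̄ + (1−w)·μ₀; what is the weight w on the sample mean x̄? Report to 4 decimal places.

For Normal data with known variance σ², a Normal(μ₀, σ₀²) prior on μ is conjugate. Posterior precision = 1/σ₀² + n/σ²; posterior mean is the precision-weighted average of μ₀ and x̄.
σ₀² = 3.94² = 15.5236, σ² = 4.24² = 17.9776. Prior precision 1/σ₀² = 1/15.5236; data precision n/σ² = 9/17.9776.
w = (n/σ²)/(1/σ₀² + n/σ²) = n·σ₀²/(σ² + n·σ₀²) = 9·15.5236/(17.9776 + 9·15.5236) = 139.7124/157.69 = 0.8860.

0.8860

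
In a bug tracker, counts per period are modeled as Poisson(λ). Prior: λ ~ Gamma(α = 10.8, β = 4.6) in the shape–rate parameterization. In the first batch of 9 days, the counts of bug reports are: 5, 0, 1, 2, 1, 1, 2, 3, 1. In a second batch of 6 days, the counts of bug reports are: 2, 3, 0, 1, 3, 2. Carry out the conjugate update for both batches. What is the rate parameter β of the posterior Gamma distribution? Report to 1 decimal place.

With a Gamma(shape α, rate β) prior, the Poisson likelihood is conjugate: the posterior is Gamma(α + ΣXᵢ, β + n).
Batch 1: sum of counts S = 16 over n = 9 days.
After batch 1: Gamma(α+S, β+n) = Gamma(10.8+16, 4.6+9) = Gamma(26.8, 13.6).
Batch 2: sum of counts S = 11 over n = 6 days.
After batch 2: Gamma(α+S, β+n) = Gamma(26.8+11, 13.6+6) = Gamma(37.8, 19.6).
Posterior β = 19.6.

19.6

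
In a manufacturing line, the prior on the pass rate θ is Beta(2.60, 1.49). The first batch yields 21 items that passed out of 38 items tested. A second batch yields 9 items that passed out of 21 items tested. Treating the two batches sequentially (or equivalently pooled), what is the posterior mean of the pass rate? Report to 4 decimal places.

0.5167

The Beta prior is conjugate to a Binomial/Bernoulli likelihood; the update adds successes to α and failures to β.
After batch 1: Beta(2.60+21, 1.49+17) = Beta(23.60, 18.49).
After batch 2: Beta(23.60+9, 18.49+12) = Beta(32.60, 30.49).
Posterior mean = α/(α+β) = 32.60/63.09 = 0.5167.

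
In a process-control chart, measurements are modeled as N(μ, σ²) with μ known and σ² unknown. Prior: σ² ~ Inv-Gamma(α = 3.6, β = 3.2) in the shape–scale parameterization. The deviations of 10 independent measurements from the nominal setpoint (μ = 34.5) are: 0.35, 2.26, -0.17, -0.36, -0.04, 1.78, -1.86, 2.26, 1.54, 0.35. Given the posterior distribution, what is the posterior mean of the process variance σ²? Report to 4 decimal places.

1.7118

With known mean μ and an Inverse-Gamma(α, β) prior on σ², the Normal likelihood is conjugate: posterior is Inv-Gamma(α + n/2, β + Σ(xᵢ−μ)²/2).
Σ(xᵢ−μ)² = (0.35)² + (2.26)² + (-0.17)² + (-0.36)² + (-0.04)² + (1.78)² + (-1.86)² + (2.26)² + (1.54)² + (0.35)² = 19.6199.
Posterior: Inv-Gamma(3.6 + 10/2, 3.2 + 19.6199/2) = Inv-Gamma(8.60, 13.00995).
E[σ²|data] = β/(α−1) = 13.00995/7.60 = 1.7118.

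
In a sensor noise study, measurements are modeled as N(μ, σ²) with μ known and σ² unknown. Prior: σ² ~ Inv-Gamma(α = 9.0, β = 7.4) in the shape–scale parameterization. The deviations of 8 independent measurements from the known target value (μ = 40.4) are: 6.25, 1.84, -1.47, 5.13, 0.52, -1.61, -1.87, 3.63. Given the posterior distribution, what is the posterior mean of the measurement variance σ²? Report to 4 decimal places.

4.3859

With known mean μ and an Inverse-Gamma(α, β) prior on σ², the Normal likelihood is conjugate: posterior is Inv-Gamma(α + n/2, β + Σ(xᵢ−μ)²/2).
Σ(xᵢ−μ)² = (6.25)² + (1.84)² + (-1.47)² + (5.13)² + (0.52)² + (-1.61)² + (-1.87)² + (3.63)² = 90.4622.
Posterior: Inv-Gamma(9.0 + 8/2, 7.4 + 90.4622/2) = Inv-Gamma(13.00, 52.63110).
E[σ²|data] = β/(α−1) = 52.63110/12.00 = 4.3859.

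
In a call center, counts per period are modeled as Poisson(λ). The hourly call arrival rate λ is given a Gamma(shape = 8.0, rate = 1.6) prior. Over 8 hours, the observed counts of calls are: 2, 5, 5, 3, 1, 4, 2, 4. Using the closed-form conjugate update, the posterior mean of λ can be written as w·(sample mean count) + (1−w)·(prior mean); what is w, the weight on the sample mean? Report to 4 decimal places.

With a Gamma(shape α, rate β) prior, the Poisson likelihood is conjugate: the posterior is Gamma(α + ΣXᵢ, β + n).
Posterior mean = (α₀+S)/(β₀+n) = [n/(β₀+n)]·(S/n) + [β₀/(β₀+n)]·(α₀/β₀), so only n and β₀ enter the weight.
Weight on data w = n/(β₀+n) = 8/(1.6+8) = 8/9.6 = 0.8333.

0.8333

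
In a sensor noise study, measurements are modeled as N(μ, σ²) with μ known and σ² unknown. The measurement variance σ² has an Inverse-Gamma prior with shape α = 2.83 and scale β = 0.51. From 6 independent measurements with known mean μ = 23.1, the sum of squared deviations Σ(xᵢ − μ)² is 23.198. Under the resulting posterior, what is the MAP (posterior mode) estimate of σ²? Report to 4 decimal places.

With known mean μ and an Inverse-Gamma(α, β) prior on σ², the Normal likelihood is conjugate: posterior is Inv-Gamma(α + n/2, β + Σ(xᵢ−μ)²/2).
Posterior: Inv-Gamma(2.83 + 6/2, 0.51 + 23.198/2) = Inv-Gamma(5.83, 12.1090).
Mode = β/(α+1) = 12.1090/6.83 = 1.7729.

1.7729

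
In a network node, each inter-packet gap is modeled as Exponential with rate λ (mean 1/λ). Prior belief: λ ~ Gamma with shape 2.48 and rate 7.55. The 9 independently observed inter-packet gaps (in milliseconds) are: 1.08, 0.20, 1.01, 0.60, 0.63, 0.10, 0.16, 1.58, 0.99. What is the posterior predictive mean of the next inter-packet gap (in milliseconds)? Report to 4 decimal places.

1.3263

With a Gamma(shape α, rate β) prior on the exponential rate λ, the posterior after n observations with total T = Σxᵢ is Gamma(α+n, β+T).
Sum of observations T = 6.35 milliseconds; n = 9.
Posterior: Gamma(2.48+9, 7.55+6.35) = Gamma(11.48, 13.90).
The predictive distribution for the next observation is Lomax; its mean is β/(α−1) = 13.90/10.48 = 1.3263.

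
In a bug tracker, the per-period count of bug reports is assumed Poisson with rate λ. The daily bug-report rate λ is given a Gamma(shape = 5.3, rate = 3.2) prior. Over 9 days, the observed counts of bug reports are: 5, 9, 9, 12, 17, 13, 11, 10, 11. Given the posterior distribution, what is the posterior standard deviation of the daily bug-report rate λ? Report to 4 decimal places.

With a Gamma(shape α, rate β) prior, the Poisson likelihood is conjugate: the posterior is Gamma(α + ΣXᵢ, β + n).
Sum of counts S = 97 over n = 9 days.
Posterior: Gamma(α+S, β+n) = Gamma(5.3+97, 3.2+9) = Gamma(102.3, 12.2).
SD = √α/β = √102.3/12.2 = 0.8290.

0.8290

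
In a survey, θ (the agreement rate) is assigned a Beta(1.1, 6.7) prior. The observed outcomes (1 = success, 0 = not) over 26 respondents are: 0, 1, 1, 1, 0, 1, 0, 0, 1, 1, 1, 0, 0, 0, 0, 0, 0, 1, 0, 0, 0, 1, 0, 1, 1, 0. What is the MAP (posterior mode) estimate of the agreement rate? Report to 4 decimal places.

The Beta prior is conjugate to a Binomial/Bernoulli likelihood; the update adds successes to α and failures to β.
Posterior: Beta(α+k, β+n−k) = Beta(1.1+11, 6.7+15) = Beta(12.1, 21.7).
Mode of Beta(a,b) for a,b>1 is (a−1)/(a+b−2) = 11.1/31.8 = 0.3491.

0.3491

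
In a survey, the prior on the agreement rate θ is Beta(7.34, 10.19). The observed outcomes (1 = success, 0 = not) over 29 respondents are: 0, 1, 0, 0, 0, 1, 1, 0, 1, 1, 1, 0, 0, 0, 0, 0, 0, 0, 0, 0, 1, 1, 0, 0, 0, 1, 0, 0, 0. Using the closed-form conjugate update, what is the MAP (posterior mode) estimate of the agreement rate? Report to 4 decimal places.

0.3445

The Beta prior is conjugate to a Binomial/Bernoulli likelihood; the update adds successes to α and failures to β.
Posterior: Beta(α+k, β+n−k) = Beta(7.34+9, 10.19+20) = Beta(16.34, 30.19).
Mode of Beta(a,b) for a,b>1 is (a−1)/(a+b−2) = 15.34/44.53 = 0.3445.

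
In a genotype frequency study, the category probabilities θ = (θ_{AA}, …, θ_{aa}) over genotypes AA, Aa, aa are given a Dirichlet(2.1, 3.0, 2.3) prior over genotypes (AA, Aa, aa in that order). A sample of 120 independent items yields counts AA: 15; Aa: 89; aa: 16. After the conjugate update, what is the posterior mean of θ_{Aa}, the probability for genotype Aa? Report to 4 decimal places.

The Dirichlet prior is conjugate to the Multinomial likelihood: each posterior αⱼ = prior αⱼ + observed count nⱼ.
Posterior concentration: (17.1, 92.0, 18.3), total = 127.4.
E[θ_{Aa}|data] = α_{Aa}/Σα = 92.0/127.4 = 0.7221.

0.7221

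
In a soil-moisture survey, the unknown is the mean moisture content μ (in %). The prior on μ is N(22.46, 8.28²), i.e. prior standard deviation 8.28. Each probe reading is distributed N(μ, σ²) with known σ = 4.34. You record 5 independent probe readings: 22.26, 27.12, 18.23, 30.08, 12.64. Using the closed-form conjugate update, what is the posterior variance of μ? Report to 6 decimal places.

For Normal data with known variance σ², a Normal(μ₀, σ₀²) prior on μ is conjugate. Posterior precision = 1/σ₀² + n/σ²; posterior mean is the precision-weighted average of μ₀ and x̄.
σ₀² = 8.28² = 68.5584, σ² = 4.34² = 18.8356; σ² + n·σ₀² = 18.8356 + 5·68.5584 = 361.6276.
Posterior precision = 1/σ₀² + n/σ² = 1/68.5584 + 5/18.8356 = (σ² + n·σ₀²)/(σ₀²σ²) = 361.6276/(68.5584·18.8356); posterior variance σₙ² = σ₀²σ²/(σ² + n·σ₀²) = 68.5584·18.8356/361.6276 = 3.570907.

3.570907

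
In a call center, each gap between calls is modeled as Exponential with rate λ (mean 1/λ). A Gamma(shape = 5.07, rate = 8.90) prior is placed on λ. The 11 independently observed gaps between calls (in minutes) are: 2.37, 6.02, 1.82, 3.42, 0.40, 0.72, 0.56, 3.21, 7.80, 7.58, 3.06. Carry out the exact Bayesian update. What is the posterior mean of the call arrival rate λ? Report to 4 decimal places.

0.3504

With a Gamma(shape α, rate β) prior on the exponential rate λ, the posterior after n observations with total T = Σxᵢ is Gamma(α+n, β+T).
Sum of observations T = 36.96 minutes; n = 11.
Posterior: Gamma(5.07+11, 8.90+36.96) = Gamma(16.07, 45.86).
Posterior mean of λ = α/β = 16.07/45.86 = 0.3504.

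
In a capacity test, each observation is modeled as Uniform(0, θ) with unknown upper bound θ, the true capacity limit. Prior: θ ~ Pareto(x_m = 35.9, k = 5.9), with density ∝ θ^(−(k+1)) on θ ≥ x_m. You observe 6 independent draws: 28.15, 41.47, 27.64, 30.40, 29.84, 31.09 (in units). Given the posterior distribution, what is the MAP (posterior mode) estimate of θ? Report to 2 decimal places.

A Pareto(scale x_m, shape k) prior on the upper bound θ of Uniform(0, θ) is conjugate: posterior is Pareto(max(x_m, max xᵢ), k + n).
Sample maximum = 41.47; prior scale x_m = 35.9 → posterior scale = max = 41.47.
Posterior shape = 5.9 + 6 = 11.9.
The Pareto density is decreasing on [x_m, ∞), so the mode is x_m = 41.47.

41.47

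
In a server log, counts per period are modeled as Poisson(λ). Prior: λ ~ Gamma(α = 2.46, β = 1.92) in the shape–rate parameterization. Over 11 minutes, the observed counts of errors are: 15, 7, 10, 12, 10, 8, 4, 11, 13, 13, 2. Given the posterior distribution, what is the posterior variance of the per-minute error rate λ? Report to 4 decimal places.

0.6438

With a Gamma(shape α, rate β) prior, the Poisson likelihood is conjugate: the posterior is Gamma(α + ΣXᵢ, β + n).
Sum of counts S = 105 over n = 11 minutes.
Posterior: Gamma(α+S, β+n) = Gamma(2.46+105, 1.92+11) = Gamma(107.46, 12.92).
Var = α/β² = 107.46/12.92² = 0.6438.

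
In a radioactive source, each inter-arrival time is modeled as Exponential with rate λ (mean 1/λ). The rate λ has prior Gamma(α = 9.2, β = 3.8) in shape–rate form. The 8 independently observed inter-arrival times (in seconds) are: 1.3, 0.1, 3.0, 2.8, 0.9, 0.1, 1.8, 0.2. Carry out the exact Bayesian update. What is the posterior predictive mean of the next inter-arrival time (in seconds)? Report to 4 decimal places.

With a Gamma(shape α, rate β) prior on the exponential rate λ, the posterior after n observations with total T = Σxᵢ is Gamma(α+n, β+T).
Sum of observations T = 10.2 seconds; n = 8.
Posterior: Gamma(9.2+8, 3.8+10.2) = Gamma(17.2, 14.0).
The predictive distribution for the next observation is Lomax; its mean is β/(α−1) = 14.0/16.2 = 0.8642.

0.8642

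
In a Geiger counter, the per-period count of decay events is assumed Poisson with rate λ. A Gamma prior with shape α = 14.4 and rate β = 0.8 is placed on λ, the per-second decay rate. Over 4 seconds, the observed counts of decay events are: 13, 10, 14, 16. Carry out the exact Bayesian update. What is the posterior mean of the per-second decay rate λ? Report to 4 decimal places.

14.0417

With a Gamma(shape α, rate β) prior, the Poisson likelihood is conjugate: the posterior is Gamma(α + ΣXᵢ, β + n).
Sum of counts S = 53 over n = 4 seconds.
Posterior: Gamma(α+S, β+n) = Gamma(14.4+53, 0.8+4) = Gamma(67.4, 4.8).
Posterior mean = α/β = 67.4/4.8 = 14.0417.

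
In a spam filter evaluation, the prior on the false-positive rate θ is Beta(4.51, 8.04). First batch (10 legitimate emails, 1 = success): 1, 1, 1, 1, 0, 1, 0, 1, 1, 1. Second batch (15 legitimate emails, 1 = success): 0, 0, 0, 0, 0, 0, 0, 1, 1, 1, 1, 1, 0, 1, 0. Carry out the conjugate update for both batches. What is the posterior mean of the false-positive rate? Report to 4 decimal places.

0.4929

The Beta prior is conjugate to a Binomial/Bernoulli likelihood; the update adds successes to α and failures to β.
After batch 1: Beta(4.51+8, 8.04+2) = Beta(12.51, 10.04).
After batch 2: Beta(12.51+6, 10.04+9) = Beta(18.51, 19.04).
Posterior mean = α/(α+β) = 18.51/37.55 = 0.4929.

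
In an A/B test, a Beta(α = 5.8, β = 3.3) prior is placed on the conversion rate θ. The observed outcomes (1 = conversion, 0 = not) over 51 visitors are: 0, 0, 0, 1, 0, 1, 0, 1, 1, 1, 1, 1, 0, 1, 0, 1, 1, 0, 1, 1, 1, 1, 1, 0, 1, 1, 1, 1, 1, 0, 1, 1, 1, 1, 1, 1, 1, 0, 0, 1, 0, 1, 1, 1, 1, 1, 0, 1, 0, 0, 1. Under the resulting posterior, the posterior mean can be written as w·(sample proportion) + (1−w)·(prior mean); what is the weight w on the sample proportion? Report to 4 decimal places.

The Beta prior is conjugate to a Binomial/Bernoulli likelihood; the update adds successes to α and failures to β.
Posterior mean = (α₀+k)/(α₀+β₀+n) = [n/(α₀+β₀+n)]·(k/n) + [(α₀+β₀)/(α₀+β₀+n)]·α₀/(α₀+β₀), so only n and the prior enter the weight.
The weight on the data is w = n/(α₀+β₀+n) = 51/(5.8+3.3+51) = 51/60.1 = 0.8486.

0.8486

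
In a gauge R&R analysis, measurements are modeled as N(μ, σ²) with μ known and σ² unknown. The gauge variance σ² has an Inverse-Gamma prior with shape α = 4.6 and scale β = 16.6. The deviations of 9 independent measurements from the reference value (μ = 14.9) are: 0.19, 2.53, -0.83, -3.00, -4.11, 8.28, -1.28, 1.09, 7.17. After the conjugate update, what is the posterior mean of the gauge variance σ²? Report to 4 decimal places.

With known mean μ and an Inverse-Gamma(α, β) prior on σ², the Normal likelihood is conjugate: posterior is Inv-Gamma(α + n/2, β + Σ(xᵢ−μ)²/2).
Σ(xᵢ−μ)² = (0.19)² + (2.53)² + (-0.83)² + (-3.00)² + (-4.11)² + (8.28)² + (-1.28)² + (1.09)² + (7.17)² = 155.8118.
Posterior: Inv-Gamma(4.6 + 9/2, 16.6 + 155.8118/2) = Inv-Gamma(9.10, 94.50590).
E[σ²|data] = β/(α−1) = 94.50590/8.10 = 11.6674.

11.6674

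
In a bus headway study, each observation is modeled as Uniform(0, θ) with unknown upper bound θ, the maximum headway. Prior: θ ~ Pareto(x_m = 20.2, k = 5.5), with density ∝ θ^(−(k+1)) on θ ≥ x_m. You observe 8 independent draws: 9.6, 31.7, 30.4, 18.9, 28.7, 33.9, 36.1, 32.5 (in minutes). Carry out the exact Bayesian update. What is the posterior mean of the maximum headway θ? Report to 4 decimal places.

38.9880

A Pareto(scale x_m, shape k) prior on the upper bound θ of Uniform(0, θ) is conjugate: posterior is Pareto(max(x_m, max xᵢ), k + n).
Sample maximum = 36.1; prior scale x_m = 20.2 → posterior scale = max = 36.1.
Posterior shape = 5.5 + 8 = 13.5.
E[θ|data] = k·x_m/(k−1) = 13.5·36.1/12.5 = 38.9880.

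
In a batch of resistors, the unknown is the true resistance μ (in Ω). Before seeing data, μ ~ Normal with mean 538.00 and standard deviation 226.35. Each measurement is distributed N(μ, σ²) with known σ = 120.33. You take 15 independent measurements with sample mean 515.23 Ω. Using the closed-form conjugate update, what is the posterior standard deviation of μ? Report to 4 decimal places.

30.7805

For Normal data with known variance σ², a Normal(μ₀, σ₀²) prior on μ is conjugate. Posterior precision = 1/σ₀² + n/σ²; posterior mean is the precision-weighted average of μ₀ and x̄.
σ₀² = 226.35² = 51234.3225, σ² = 120.33² = 14479.3089; σ² + n·σ₀² = 14479.3089 + 15·51234.3225 = 782994.1464.
Posterior precision = 1/σ₀² + n/σ² = 1/51234.3225 + 15/14479.3089 = (σ² + n·σ₀²)/(σ₀²σ²) = 782994.1464/(51234.3225·14479.3089); posterior variance σₙ² = σ₀²σ²/(σ² + n·σ₀²) = 51234.3225·14479.3089/782994.1464 = 947.436945.
Posterior SD = √σₙ² = √(51234.3225·14479.3089/782994.1464) = 30.7805.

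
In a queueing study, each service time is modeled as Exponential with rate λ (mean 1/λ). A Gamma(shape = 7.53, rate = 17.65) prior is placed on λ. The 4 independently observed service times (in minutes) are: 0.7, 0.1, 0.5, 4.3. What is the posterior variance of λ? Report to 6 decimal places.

0.021330

With a Gamma(shape α, rate β) prior on the exponential rate λ, the posterior after n observations with total T = Σxᵢ is Gamma(α+n, β+T).
Sum of observations T = 5.6 minutes; n = 4.
Posterior: Gamma(7.53+4, 17.65+5.6) = Gamma(11.53, 23.25).
Var = α/β² = 0.021330.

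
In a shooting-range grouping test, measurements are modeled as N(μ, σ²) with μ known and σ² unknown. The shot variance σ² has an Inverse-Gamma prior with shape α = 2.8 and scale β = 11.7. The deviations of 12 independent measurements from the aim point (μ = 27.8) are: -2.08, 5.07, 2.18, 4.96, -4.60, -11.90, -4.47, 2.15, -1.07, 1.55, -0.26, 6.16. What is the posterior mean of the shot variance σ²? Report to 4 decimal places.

19.9820

With known mean μ and an Inverse-Gamma(α, β) prior on σ², the Normal likelihood is conjugate: posterior is Inv-Gamma(α + n/2, β + Σ(xᵢ−μ)²/2).
Σ(xᵢ−μ)² = (-2.08)² + (5.07)² + (2.18)² + (4.96)² + (-4.60)² + (-11.90)² + (-4.47)² + (2.15)² + (-1.07)² + (1.55)² + (-0.26)² + (6.16)² = 288.3193.
Posterior: Inv-Gamma(2.8 + 12/2, 11.7 + 288.3193/2) = Inv-Gamma(8.80, 155.85965).
E[σ²|data] = β/(α−1) = 155.85965/7.80 = 19.9820.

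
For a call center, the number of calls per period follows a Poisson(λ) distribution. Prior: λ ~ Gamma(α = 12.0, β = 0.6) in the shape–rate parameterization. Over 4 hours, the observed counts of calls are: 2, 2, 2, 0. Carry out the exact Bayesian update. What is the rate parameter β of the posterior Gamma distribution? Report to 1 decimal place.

With a Gamma(shape α, rate β) prior, the Poisson likelihood is conjugate: the posterior is Gamma(α + ΣXᵢ, β + n).
Sum of counts S = 6 over n = 4 hours.
Posterior: Gamma(α+S, β+n) = Gamma(12.0+6, 0.6+4) = Gamma(18.0, 4.6).
Posterior β = 4.6.

4.6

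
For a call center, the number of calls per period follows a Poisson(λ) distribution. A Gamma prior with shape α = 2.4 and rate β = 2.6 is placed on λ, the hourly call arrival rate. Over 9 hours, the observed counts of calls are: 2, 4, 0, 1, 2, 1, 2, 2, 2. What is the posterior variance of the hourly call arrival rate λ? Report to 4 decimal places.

With a Gamma(shape α, rate β) prior, the Poisson likelihood is conjugate: the posterior is Gamma(α + ΣXᵢ, β + n).
Sum of counts S = 16 over n = 9 hours.
Posterior: Gamma(α+S, β+n) = Gamma(2.4+16, 2.6+9) = Gamma(18.4, 11.6).
Var = α/β² = 18.4/11.6² = 0.1367.

0.1367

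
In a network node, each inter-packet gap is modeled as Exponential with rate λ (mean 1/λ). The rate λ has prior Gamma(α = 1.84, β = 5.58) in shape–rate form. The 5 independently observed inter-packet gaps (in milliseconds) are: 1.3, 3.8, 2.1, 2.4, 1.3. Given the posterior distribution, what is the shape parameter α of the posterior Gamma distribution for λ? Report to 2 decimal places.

With a Gamma(shape α, rate β) prior on the exponential rate λ, the posterior after n observations with total T = Σxᵢ is Gamma(α+n, β+T).
Sum of observations T = 10.9 milliseconds; n = 5.
Posterior: Gamma(1.84+5, 5.58+10.9) = Gamma(6.84, 16.48).
Posterior α = 6.84.

6.84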